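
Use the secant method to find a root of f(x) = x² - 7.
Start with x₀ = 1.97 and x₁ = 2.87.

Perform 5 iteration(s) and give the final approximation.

f(x) = x² - 7
x₀ = 1.97, x₁ = 2.87

Secant formula: x_{n+1} = x_n - f(x_n)(x_n - x_{n-1})/(f(x_n) - f(x_{n-1}))

Iteration 1:
  f(1.970000) = -3.119100
  f(2.870000) = 1.236900
  x_2 = 2.870000 - 1.236900×(2.870000 - 1.970000)/(1.236900 - (-3.119100))
       = 2.614442
Iteration 2:
  f(2.870000) = 1.236900
  f(2.614442) = -0.164692
  x_3 = 2.614442 - (-0.164692)×(2.614442 - 2.870000)/(-0.164692 - 1.236900)
       = 2.644471
Iteration 3:
  f(2.614442) = -0.164692
  f(2.644471) = -0.006772
  x_4 = 2.644471 - (-0.006772)×(2.644471 - 2.614442)/(-0.006772 - (-0.164692))
       = 2.645759
Iteration 4:
  f(2.644471) = -0.006772
  f(2.645759) = 0.000040
  x_5 = 2.645759 - 0.000040×(2.645759 - 2.644471)/(0.000040 - (-0.006772))
       = 2.645751
Iteration 5:
  f(2.645759) = 0.000040
  f(2.645751) = 0.000000
  x_6 = 2.645751 - 0.000000×(2.645751 - 2.645759)/(0.000000 - 0.000040)
       = 2.645751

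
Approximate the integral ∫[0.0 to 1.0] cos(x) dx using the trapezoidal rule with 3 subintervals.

f(x) = cos(x)
a = 0.0, b = 1.0, n = 3
h = (b - a)/n = 0.333333

Trapezoidal rule: (h/2)[f(x₀) + 2f(x₁) + 2f(x₂) + ... + f(xₙ)]

x_0 = 0.0000, f(x_0) = 1.000000, coefficient = 1
x_1 = 0.3333, f(x_1) = 0.944957, coefficient = 2
x_2 = 0.6667, f(x_2) = 0.785887, coefficient = 2
x_3 = 1.0000, f(x_3) = 0.540302, coefficient = 1

I ≈ (0.333333/2) × 5.001991 = 0.833665
Exact value: 0.841471
Error: 0.007806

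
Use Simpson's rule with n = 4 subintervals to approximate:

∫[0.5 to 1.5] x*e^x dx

f(x) = x*e^x
a = 0.5, b = 1.5, n = 4
h = (b - a)/n = 0.250000

Simpson's rule: (h/3)[f(x₀) + 4f(x₁) + 2f(x₂) + ... + f(xₙ)]

x_0 = 0.5000, f(x_0) = 0.824361, coefficient = 1
x_1 = 0.7500, f(x_1) = 1.587750, coefficient = 4
x_2 = 1.0000, f(x_2) = 2.718282, coefficient = 2
x_3 = 1.2500, f(x_3) = 4.362929, coefficient = 4
x_4 = 1.5000, f(x_4) = 6.722534, coefficient = 1

I ≈ (0.250000/3) × 36.786173 = 3.065514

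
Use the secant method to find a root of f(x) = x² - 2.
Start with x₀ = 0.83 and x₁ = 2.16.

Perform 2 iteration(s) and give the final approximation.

f(x) = x² - 2
x₀ = 0.83, x₁ = 2.16

Secant formula: x_{n+1} = x_n - f(x_n)(x_n - x_{n-1})/(f(x_n) - f(x_{n-1}))

Iteration 1:
  f(0.830000) = -1.311100
  f(2.160000) = 2.665600
  x_2 = 2.160000 - 2.665600×(2.160000 - 0.830000)/(2.665600 - (-1.311100))
       = 1.268495
Iteration 2:
  f(2.160000) = 2.665600
  f(1.268495) = -0.390920
  x_3 = 1.268495 - (-0.390920)×(1.268495 - 2.160000)/(-0.390920 - 2.665600)
       = 1.382516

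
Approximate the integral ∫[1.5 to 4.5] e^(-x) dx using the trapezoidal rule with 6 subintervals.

f(x) = e^(-x)
a = 1.5, b = 4.5, n = 6
h = (b - a)/n = 0.500000

Trapezoidal rule: (h/2)[f(x₀) + 2f(x₁) + 2f(x₂) + ... + f(xₙ)]

x_0 = 1.5000, f(x_0) = 0.223130, coefficient = 1
x_1 = 2.0000, f(x_1) = 0.135335, coefficient = 2
x_2 = 2.5000, f(x_2) = 0.082085, coefficient = 2
x_3 = 3.0000, f(x_3) = 0.049787, coefficient = 2
x_4 = 3.5000, f(x_4) = 0.030197, coefficient = 2
x_5 = 4.0000, f(x_5) = 0.018316, coefficient = 2
x_6 = 4.5000, f(x_6) = 0.011109, coefficient = 1

I ≈ (0.500000/2) × 0.865680 = 0.216420
Exact value: 0.212021
Error: 0.004399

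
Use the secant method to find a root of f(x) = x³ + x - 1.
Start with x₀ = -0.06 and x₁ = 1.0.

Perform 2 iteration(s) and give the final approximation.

f(x) = x³ + x - 1
x₀ = -0.06, x₁ = 1.0

Secant formula: x_{n+1} = x_n - f(x_n)(x_n - x_{n-1})/(f(x_n) - f(x_{n-1}))

Iteration 1:
  f(-0.060000) = -1.060216
  f(1.000000) = 1.000000
  x_2 = 1.000000 - 1.000000×(1.000000 - (-0.060000))/(1.000000 - (-1.060216))
       = 0.485491
Iteration 2:
  f(1.000000) = 1.000000
  f(0.485491) = -0.400078
  x_3 = 0.485491 - (-0.400078)×(0.485491 - 1.000000)/(-0.400078 - 1.000000)
       = 0.632514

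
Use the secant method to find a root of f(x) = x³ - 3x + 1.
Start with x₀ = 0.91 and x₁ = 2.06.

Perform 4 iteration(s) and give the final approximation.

f(x) = x³ - 3x + 1
x₀ = 0.91, x₁ = 2.06

Secant formula: x_{n+1} = x_n - f(x_n)(x_n - x_{n-1})/(f(x_n) - f(x_{n-1}))

Iteration 1:
  f(0.910000) = -0.976429
  f(2.060000) = 3.561816
  x_2 = 2.060000 - 3.561816×(2.060000 - 0.910000)/(3.561816 - (-0.976429))
       = 1.157429
Iteration 2:
  f(2.060000) = 3.561816
  f(1.157429) = -0.921747
  x_3 = 1.157429 - (-0.921747)×(1.157429 - 2.060000)/(-0.921747 - 3.561816)
       = 1.342983
Iteration 3:
  f(1.157429) = -0.921747
  f(1.342983) = -0.606741
  x_4 = 1.342983 - (-0.606741)×(1.342983 - 1.157429)/(-0.606741 - (-0.921747))
       = 1.700383
Iteration 4:
  f(1.342983) = -0.606741
  f(1.700383) = 0.815172
  x_5 = 1.700383 - 0.815172×(1.700383 - 1.342983)/(0.815172 - (-0.606741))
       = 1.495488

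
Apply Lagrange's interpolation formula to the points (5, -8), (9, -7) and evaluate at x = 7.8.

Lagrange interpolation formula:
P(x) = Σ yᵢ × Lᵢ(x)
where Lᵢ(x) = Π_{j≠i} (x - xⱼ)/(xᵢ - xⱼ)

L_0(7.8) = (7.8 - 9)/(5 - 9) = 0.300000
L_1(7.8) = (7.8 - 5)/(9 - 5) = 0.700000

P(7.8) = (-8)×L_0(7.8) + (-7)×L_1(7.8)
P(7.8) = -7.300000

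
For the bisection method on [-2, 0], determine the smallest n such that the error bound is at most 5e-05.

We need (b-a)/2^n ≤ 5e-05
(0 - (-2))/2^n ≤ 5e-05
2/2^n ≤ 5e-05
2^n ≥ 40000
n ≥ log₂(40000) = 15.29
n ≥ 16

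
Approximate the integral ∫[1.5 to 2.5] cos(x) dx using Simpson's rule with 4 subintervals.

f(x) = cos(x)
a = 1.5, b = 2.5, n = 4
h = (b - a)/n = 0.250000

Simpson's rule: (h/3)[f(x₀) + 4f(x₁) + 2f(x₂) + ... + f(xₙ)]

x_0 = 1.5000, f(x_0) = 0.070737, coefficient = 1
x_1 = 1.7500, f(x_1) = -0.178246, coefficient = 4
x_2 = 2.0000, f(x_2) = -0.416147, coefficient = 2
x_3 = 2.2500, f(x_3) = -0.628174, coefficient = 4
x_4 = 2.5000, f(x_4) = -0.801144, coefficient = 1

I ≈ (0.250000/3) × -4.788379 = -0.399032
Exact value: -0.399023
Error: 0.000009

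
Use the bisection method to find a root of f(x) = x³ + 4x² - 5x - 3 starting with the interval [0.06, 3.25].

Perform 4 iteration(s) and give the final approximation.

f(x) = x³ + 4x² - 5x - 3
Initial interval: [0.06, 3.25]

Iteration 1:
  c_1 = (0.060000 + 3.250000)/2 = 1.655000
  f(c_1) = f(1.655000) = 4.214186
  f(a) × f(c) < 0, new interval: [0.060000, 1.655000]
Iteration 2:
  c_2 = (0.060000 + 1.655000)/2 = 0.857500
  f(c_2) = f(0.857500) = -3.715750
  f(a) × f(c) ≥ 0, new interval: [0.857500, 1.655000]
Iteration 3:
  c_3 = (0.857500 + 1.655000)/2 = 1.256250
  f(c_3) = f(1.256250) = -0.986025
  f(a) × f(c) ≥ 0, new interval: [1.256250, 1.655000]
Iteration 4:
  c_4 = (1.256250 + 1.655000)/2 = 1.455625
  f(c_4) = f(1.455625) = 1.281494
  f(a) × f(c) < 0, new interval: [1.256250, 1.455625]

After 4 iteration(s), the approximation is c_4 = 1.455625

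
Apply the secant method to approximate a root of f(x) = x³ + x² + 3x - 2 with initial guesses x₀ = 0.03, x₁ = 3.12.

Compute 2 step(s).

f(x) = x³ + x² + 3x - 2
x₀ = 0.03, x₁ = 3.12

Secant formula: x_{n+1} = x_n - f(x_n)(x_n - x_{n-1})/(f(x_n) - f(x_{n-1}))

Iteration 1:
  f(0.030000) = -1.909073
  f(3.120000) = 47.465728
  x_2 = 3.120000 - 47.465728×(3.120000 - 0.030000)/(47.465728 - (-1.909073))
       = 0.149475
Iteration 2:
  f(3.120000) = 47.465728
  f(0.149475) = -1.525894
  x_3 = 0.149475 - (-1.525894)×(0.149475 - 3.120000)/(-1.525894 - 47.465728)
       = 0.241995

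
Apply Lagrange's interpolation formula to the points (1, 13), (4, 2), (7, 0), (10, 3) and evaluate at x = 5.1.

Lagrange interpolation formula:
P(x) = Σ yᵢ × Lᵢ(x)
where Lᵢ(x) = Π_{j≠i} (x - xⱼ)/(xᵢ - xⱼ)

L_0(5.1) = (5.1 - 4)/(1 - 4) × (5.1 - 7)/(1 - 7) × (5.1 - 10)/(1 - 10) = -0.063216
L_1(5.1) = (5.1 - 1)/(4 - 1) × (5.1 - 7)/(4 - 7) × (5.1 - 10)/(4 - 10) = 0.706870
L_2(5.1) = (5.1 - 1)/(7 - 1) × (5.1 - 4)/(7 - 4) × (5.1 - 10)/(7 - 10) = 0.409241
L_3(5.1) = (5.1 - 1)/(10 - 1) × (5.1 - 4)/(10 - 4) × (5.1 - 7)/(10 - 7) = -0.052895

P(5.1) = 13×L_0(5.1) + 2×L_1(5.1) + 0×L_2(5.1) + 3×L_3(5.1)
P(5.1) = 0.433247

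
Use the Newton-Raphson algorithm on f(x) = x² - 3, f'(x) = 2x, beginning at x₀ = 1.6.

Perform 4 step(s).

f(x) = x² - 3
f'(x) = 2x
x₀ = 1.6

Newton-Raphson formula: x_{n+1} = x_n - f(x_n)/f'(x_n)

Iteration 1:
  f(1.600000) = -0.440000
  f'(1.600000) = 3.200000
  x_1 = 1.600000 - (-0.440000)/3.200000 = 1.737500
Iteration 2:
  f(1.737500) = 0.018906
  f'(1.737500) = 3.475000
  x_2 = 1.737500 - 0.018906/3.475000 = 1.732059
Iteration 3:
  f(1.732059) = 0.000030
  f'(1.732059) = 3.464119
  x_3 = 1.732059 - 0.000030/3.464119 = 1.732051
Iteration 4:
  f(1.732051) = 0.000000
  f'(1.732051) = 3.464102
  x_4 = 1.732051 - 0.000000/3.464102 = 1.732051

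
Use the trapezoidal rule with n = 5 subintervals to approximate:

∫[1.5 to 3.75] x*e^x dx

f(x) = x*e^x
a = 1.5, b = 3.75, n = 5
h = (b - a)/n = 0.450000

Trapezoidal rule: (h/2)[f(x₀) + 2f(x₁) + 2f(x₂) + ... + f(xₙ)]

x_0 = 1.5000, f(x_0) = 6.722534, coefficient = 1
x_1 = 1.9500, f(x_1) = 13.705941, coefficient = 2
x_2 = 2.4000, f(x_2) = 26.455623, coefficient = 2
x_3 = 2.8500, f(x_3) = 49.270178, coefficient = 2
x_4 = 3.3000, f(x_4) = 89.471708, coefficient = 2
x_5 = 3.7500, f(x_5) = 159.454058, coefficient = 1

I ≈ (0.450000/2) × 523.983493 = 117.896286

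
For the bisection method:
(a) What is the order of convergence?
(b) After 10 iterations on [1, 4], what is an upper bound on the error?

(a) Bisection has linear (order 1) convergence; the error is halved each step.

(b) Error bound = (b-a)/2^n = (4 - 1)/2^{10}
    = 3/2^{10}

(a) 1 (linear); (b) error ≤ 2.93e-03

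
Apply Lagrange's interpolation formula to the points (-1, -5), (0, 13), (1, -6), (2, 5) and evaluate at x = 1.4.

Lagrange interpolation formula:
P(x) = Σ yᵢ × Lᵢ(x)
where Lᵢ(x) = Π_{j≠i} (x - xⱼ)/(xᵢ - xⱼ)

L_0(1.4) = (1.4 - 0)/(-1 - 0) × (1.4 - 1)/(-1 - 1) × (1.4 - 2)/(-1 - 2) = 0.056000
L_1(1.4) = (1.4 - (-1))/(0 - (-1)) × (1.4 - 1)/(0 - 1) × (1.4 - 2)/(0 - 2) = -0.288000
L_2(1.4) = (1.4 - (-1))/(1 - (-1)) × (1.4 - 0)/(1 - 0) × (1.4 - 2)/(1 - 2) = 1.008000
L_3(1.4) = (1.4 - (-1))/(2 - (-1)) × (1.4 - 0)/(2 - 0) × (1.4 - 1)/(2 - 1) = 0.224000

P(1.4) = (-5)×L_0(1.4) + 13×L_1(1.4) + (-6)×L_2(1.4) + 5×L_3(1.4)
P(1.4) = -8.952000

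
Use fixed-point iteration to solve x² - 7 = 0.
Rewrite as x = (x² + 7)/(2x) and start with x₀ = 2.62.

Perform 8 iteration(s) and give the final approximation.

Equation: x² - 7 = 0
Fixed-point form: x = (x² + 7)/(2x)
x₀ = 2.62

x_1 = g(2.620000) = 2.645878
x_2 = g(2.645878) = 2.645751
x_3 = g(2.645751) = 2.645751
x_4 = g(2.645751) = 2.645751
x_5 = g(2.645751) = 2.645751
x_6 = g(2.645751) = 2.645751
x_7 = g(2.645751) = 2.645751
x_8 = g(2.645751) = 2.645751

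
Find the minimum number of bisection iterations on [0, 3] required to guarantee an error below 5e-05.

We need (b-a)/2^n ≤ 5e-05
(3 - 0)/2^n ≤ 5e-05
3/2^n ≤ 5e-05
2^n ≥ 60000
n ≥ log₂(60000) = 15.87
n ≥ 16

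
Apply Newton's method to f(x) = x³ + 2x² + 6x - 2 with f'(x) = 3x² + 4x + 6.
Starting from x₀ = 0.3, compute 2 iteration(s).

f(x) = x³ + 2x² + 6x - 2
f'(x) = 3x² + 4x + 6
x₀ = 0.3

Newton-Raphson formula: x_{n+1} = x_n - f(x_n)/f'(x_n)

Iteration 1:
  f(0.300000) = 0.007000
  f'(0.300000) = 7.470000
  x_1 = 0.300000 - 0.007000/7.470000 = 0.299063
Iteration 2:
  f(0.299063) = 0.000003
  f'(0.299063) = 7.464568
  x_2 = 0.299063 - 0.000003/7.464568 = 0.299063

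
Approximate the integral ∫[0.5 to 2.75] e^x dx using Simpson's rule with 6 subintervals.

f(x) = e^x
a = 0.5, b = 2.75, n = 6
h = (b - a)/n = 0.375000

Simpson's rule: (h/3)[f(x₀) + 4f(x₁) + 2f(x₂) + ... + f(xₙ)]

x_0 = 0.5000, f(x_0) = 1.648721, coefficient = 1
x_1 = 0.8750, f(x_1) = 2.398875, coefficient = 4
x_2 = 1.2500, f(x_2) = 3.490343, coefficient = 2
x_3 = 1.6250, f(x_3) = 5.078419, coefficient = 4
x_4 = 2.0000, f(x_4) = 7.389056, coefficient = 2
x_5 = 2.3750, f(x_5) = 10.751013, coefficient = 4
x_6 = 2.7500, f(x_6) = 15.642632, coefficient = 1

I ≈ (0.375000/3) × 111.963381 = 13.995423
Exact value: 13.993911
Error: 0.001512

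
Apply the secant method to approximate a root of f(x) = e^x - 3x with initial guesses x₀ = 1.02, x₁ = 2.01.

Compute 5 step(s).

f(x) = e^x - 3x
x₀ = 1.02, x₁ = 2.01

Secant formula: x_{n+1} = x_n - f(x_n)(x_n - x_{n-1})/(f(x_n) - f(x_{n-1}))

Iteration 1:
  f(1.020000) = -0.286805
  f(2.010000) = 1.433317
  x_2 = 2.010000 - 1.433317×(2.010000 - 1.020000)/(1.433317 - (-0.286805))
       = 1.185068
Iteration 2:
  f(2.010000) = 1.433317
  f(1.185068) = -0.284295
  x_3 = 1.185068 - (-0.284295)×(1.185068 - 2.010000)/(-0.284295 - 1.433317)
       = 1.321609
Iteration 3:
  f(1.185068) = -0.284295
  f(1.321609) = -0.215378
  x_4 = 1.321609 - (-0.215378)×(1.321609 - 1.185068)/(-0.215378 - (-0.284295))
       = 1.748323
Iteration 4:
  f(1.321609) = -0.215378
  f(1.748323) = 0.499992
  x_5 = 1.748323 - 0.499992×(1.748323 - 1.321609)/(0.499992 - (-0.215378))
       = 1.450081
Iteration 5:
  f(1.748323) = 0.499992
  f(1.450081) = -0.086784
  x_6 = 1.450081 - (-0.086784)×(1.450081 - 1.748323)/(-0.086784 - 0.499992)
       = 1.494190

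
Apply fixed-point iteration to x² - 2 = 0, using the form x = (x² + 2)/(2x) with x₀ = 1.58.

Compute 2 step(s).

Equation: x² - 2 = 0
Fixed-point form: x = (x² + 2)/(2x)
x₀ = 1.58

x_1 = g(1.580000) = 1.422911
x_2 = g(1.422911) = 1.414240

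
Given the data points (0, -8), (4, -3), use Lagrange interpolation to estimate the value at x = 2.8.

Lagrange interpolation formula:
P(x) = Σ yᵢ × Lᵢ(x)
where Lᵢ(x) = Π_{j≠i} (x - xⱼ)/(xᵢ - xⱼ)

L_0(2.8) = (2.8 - 4)/(0 - 4) = 0.300000
L_1(2.8) = (2.8 - 0)/(4 - 0) = 0.700000

P(2.8) = (-8)×L_0(2.8) + (-3)×L_1(2.8)
P(2.8) = -4.500000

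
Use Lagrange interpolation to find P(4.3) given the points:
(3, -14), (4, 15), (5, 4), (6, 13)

Lagrange interpolation formula:
P(x) = Σ yᵢ × Lᵢ(x)
where Lᵢ(x) = Π_{j≠i} (x - xⱼ)/(xᵢ - xⱼ)

L_0(4.3) = (4.3 - 4)/(3 - 4) × (4.3 - 5)/(3 - 5) × (4.3 - 6)/(3 - 6) = -0.059500
L_1(4.3) = (4.3 - 3)/(4 - 3) × (4.3 - 5)/(4 - 5) × (4.3 - 6)/(4 - 6) = 0.773500
L_2(4.3) = (4.3 - 3)/(5 - 3) × (4.3 - 4)/(5 - 4) × (4.3 - 6)/(5 - 6) = 0.331500
L_3(4.3) = (4.3 - 3)/(6 - 3) × (4.3 - 4)/(6 - 4) × (4.3 - 5)/(6 - 5) = -0.045500

P(4.3) = (-14)×L_0(4.3) + 15×L_1(4.3) + 4×L_2(4.3) + 13×L_3(4.3)
P(4.3) = 13.170000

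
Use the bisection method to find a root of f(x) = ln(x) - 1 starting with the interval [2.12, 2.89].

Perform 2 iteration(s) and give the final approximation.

f(x) = ln(x) - 1
Initial interval: [2.12, 2.89]

Iteration 1:
  c_1 = (2.120000 + 2.890000)/2 = 2.505000
  f(c_1) = f(2.505000) = -0.081711
  f(a) × f(c) ≥ 0, new interval: [2.505000, 2.890000]
Iteration 2:
  c_2 = (2.505000 + 2.890000)/2 = 2.697500
  f(c_2) = f(2.697500) = -0.007675
  f(a) × f(c) ≥ 0, new interval: [2.697500, 2.890000]

After 2 iteration(s), the approximation is c_2 = 2.697500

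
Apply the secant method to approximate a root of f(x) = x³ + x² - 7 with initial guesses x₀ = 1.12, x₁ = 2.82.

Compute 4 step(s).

f(x) = x³ + x² - 7
x₀ = 1.12, x₁ = 2.82

Secant formula: x_{n+1} = x_n - f(x_n)(x_n - x_{n-1})/(f(x_n) - f(x_{n-1}))

Iteration 1:
  f(1.120000) = -4.340672
  f(2.820000) = 23.378168
  x_2 = 2.820000 - 23.378168×(2.820000 - 1.120000)/(23.378168 - (-4.340672))
       = 1.386214
Iteration 2:
  f(2.820000) = 23.378168
  f(1.386214) = -2.414677
  x_3 = 1.386214 - (-2.414677)×(1.386214 - 2.820000)/(-2.414677 - 23.378168)
       = 1.520442
Iteration 3:
  f(1.386214) = -2.414677
  f(1.520442) = -1.173381
  x_4 = 1.520442 - (-1.173381)×(1.520442 - 1.386214)/(-1.173381 - (-2.414677))
       = 1.647327
Iteration 4:
  f(1.520442) = -1.173381
  f(1.647327) = 0.184009
  x_5 = 1.647327 - 0.184009×(1.647327 - 1.520442)/(0.184009 - (-1.173381))
       = 1.630126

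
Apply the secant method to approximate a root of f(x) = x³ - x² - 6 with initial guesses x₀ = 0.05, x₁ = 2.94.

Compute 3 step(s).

f(x) = x³ - x² - 6
x₀ = 0.05, x₁ = 2.94

Secant formula: x_{n+1} = x_n - f(x_n)(x_n - x_{n-1})/(f(x_n) - f(x_{n-1}))

Iteration 1:
  f(0.050000) = -6.002375
  f(2.940000) = 10.768584
  x_2 = 2.940000 - 10.768584×(2.940000 - 0.050000)/(10.768584 - (-6.002375))
       = 1.084339
Iteration 2:
  f(2.940000) = 10.768584
  f(1.084339) = -5.900834
  x_3 = 1.084339 - (-5.900834)×(1.084339 - 2.940000)/(-5.900834 - 10.768584)
       = 1.741228
Iteration 3:
  f(1.084339) = -5.900834
  f(1.741228) = -3.752691
  x_4 = 1.741228 - (-3.752691)×(1.741228 - 1.084339)/(-3.752691 - (-5.900834))
       = 2.888776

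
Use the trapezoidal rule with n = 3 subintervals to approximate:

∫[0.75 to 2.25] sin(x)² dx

f(x) = sin(x)²
a = 0.75, b = 2.25, n = 3
h = (b - a)/n = 0.500000

Trapezoidal rule: (h/2)[f(x₀) + 2f(x₁) + 2f(x₂) + ... + f(xₙ)]

x_0 = 0.7500, f(x_0) = 0.464631, coefficient = 1
x_1 = 1.2500, f(x_1) = 0.900572, coefficient = 2
x_2 = 1.7500, f(x_2) = 0.968228, coefficient = 2
x_3 = 2.2500, f(x_3) = 0.605398, coefficient = 1

I ≈ (0.500000/2) × 4.807630 = 1.201907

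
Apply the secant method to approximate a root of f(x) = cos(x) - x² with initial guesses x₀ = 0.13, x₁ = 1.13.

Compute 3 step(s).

f(x) = cos(x) - x²
x₀ = 0.13, x₁ = 1.13

Secant formula: x_{n+1} = x_n - f(x_n)(x_n - x_{n-1})/(f(x_n) - f(x_{n-1}))

Iteration 1:
  f(0.130000) = 0.974662
  f(1.130000) = -0.850240
  x_2 = 1.130000 - (-0.850240)×(1.130000 - 0.130000)/(-0.850240 - 0.974662)
       = 0.664090
Iteration 2:
  f(1.130000) = -0.850240
  f(0.664090) = 0.346463
  x_3 = 0.664090 - 0.346463×(0.664090 - 1.130000)/(0.346463 - (-0.850240))
       = 0.798978
Iteration 3:
  f(0.664090) = 0.346463
  f(0.798978) = 0.059075
  x_4 = 0.798978 - 0.059075×(0.798978 - 0.664090)/(0.059075 - 0.346463)
       = 0.826705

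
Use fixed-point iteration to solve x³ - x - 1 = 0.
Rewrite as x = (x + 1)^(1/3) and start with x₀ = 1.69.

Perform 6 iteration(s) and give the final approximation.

Equation: x³ - x - 1 = 0
Fixed-point form: x = (x + 1)^(1/3)
x₀ = 1.69

x_1 = g(1.690000) = 1.390755
x_2 = g(1.390755) = 1.337145
x_3 = g(1.337145) = 1.327074
x_4 = g(1.327074) = 1.325165
x_5 = g(1.325165) = 1.324803
x_6 = g(1.324803) = 1.324734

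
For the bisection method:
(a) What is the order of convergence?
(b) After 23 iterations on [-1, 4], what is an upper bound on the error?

(a) Bisection has linear (order 1) convergence; the error is halved each step.

(b) Error bound = (b-a)/2^n = (4 - (-1))/2^{23}
    = 5/2^{23}

(a) 1 (linear); (b) error ≤ 5.96e-07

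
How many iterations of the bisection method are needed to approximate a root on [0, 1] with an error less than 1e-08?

We need (b-a)/2^n ≤ 1e-08
(1 - 0)/2^n ≤ 1e-08
1/2^n ≤ 1e-08
2^n ≥ 100000000
n ≥ log₂(100000000) = 26.58
n ≥ 27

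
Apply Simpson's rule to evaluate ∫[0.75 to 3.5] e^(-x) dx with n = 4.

f(x) = e^(-x)
a = 0.75, b = 3.5, n = 4
h = (b - a)/n = 0.687500

Simpson's rule: (h/3)[f(x₀) + 4f(x₁) + 2f(x₂) + ... + f(xₙ)]

x_0 = 0.7500, f(x_0) = 0.472367, coefficient = 1
x_1 = 1.4375, f(x_1) = 0.237521, coefficient = 4
x_2 = 2.1250, f(x_2) = 0.119433, coefficient = 2
x_3 = 2.8125, f(x_3) = 0.060055, coefficient = 4
x_4 = 3.5000, f(x_4) = 0.030197, coefficient = 1

I ≈ (0.687500/3) × 1.931732 = 0.442689
Exact value: 0.442169
Error: 0.000519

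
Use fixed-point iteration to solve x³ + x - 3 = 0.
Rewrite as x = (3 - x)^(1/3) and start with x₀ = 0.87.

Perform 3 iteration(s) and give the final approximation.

Equation: x³ + x - 3 = 0
Fixed-point form: x = (3 - x)^(1/3)
x₀ = 0.87

x_1 = g(0.870000) = 1.286648
x_2 = g(1.286648) = 1.196600
x_3 = g(1.196600) = 1.217206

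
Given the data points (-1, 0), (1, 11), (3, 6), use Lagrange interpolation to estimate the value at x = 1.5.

Lagrange interpolation formula:
P(x) = Σ yᵢ × Lᵢ(x)
where Lᵢ(x) = Π_{j≠i} (x - xⱼ)/(xᵢ - xⱼ)

L_0(1.5) = (1.5 - 1)/(-1 - 1) × (1.5 - 3)/(-1 - 3) = -0.093750
L_1(1.5) = (1.5 - (-1))/(1 - (-1)) × (1.5 - 3)/(1 - 3) = 0.937500
L_2(1.5) = (1.5 - (-1))/(3 - (-1)) × (1.5 - 1)/(3 - 1) = 0.156250

P(1.5) = 0×L_0(1.5) + 11×L_1(1.5) + 6×L_2(1.5)
P(1.5) = 11.250000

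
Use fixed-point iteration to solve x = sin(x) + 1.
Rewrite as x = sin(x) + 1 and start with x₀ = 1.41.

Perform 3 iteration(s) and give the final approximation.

Equation: x = sin(x) + 1
Fixed-point form: x = sin(x) + 1
x₀ = 1.41

x_1 = g(1.410000) = 1.987100
x_2 = g(1.987100) = 1.914590
x_3 = g(1.914590) = 1.941483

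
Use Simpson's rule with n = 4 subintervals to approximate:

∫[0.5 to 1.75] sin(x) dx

f(x) = sin(x)
a = 0.5, b = 1.75, n = 4
h = (b - a)/n = 0.312500

Simpson's rule: (h/3)[f(x₀) + 4f(x₁) + 2f(x₂) + ... + f(xₙ)]

x_0 = 0.5000, f(x_0) = 0.479426, coefficient = 1
x_1 = 0.8125, f(x_1) = 0.726009, coefficient = 4
x_2 = 1.1250, f(x_2) = 0.902268, coefficient = 2
x_3 = 1.4375, f(x_3) = 0.991129, coefficient = 4
x_4 = 1.7500, f(x_4) = 0.983986, coefficient = 1

I ≈ (0.312500/3) × 10.136498 = 1.055885
Exact value: 1.055829
Error: 0.000057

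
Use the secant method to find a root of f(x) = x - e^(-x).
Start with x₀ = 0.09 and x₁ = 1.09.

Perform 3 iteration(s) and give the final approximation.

f(x) = x - e^(-x)
x₀ = 0.09, x₁ = 1.09

Secant formula: x_{n+1} = x_n - f(x_n)(x_n - x_{n-1})/(f(x_n) - f(x_{n-1}))

Iteration 1:
  f(0.090000) = -0.823931
  f(1.090000) = 0.753784
  x_2 = 1.090000 - 0.753784×(1.090000 - 0.090000)/(0.753784 - (-0.823931))
       = 0.612231
Iteration 2:
  f(1.090000) = 0.753784
  f(0.612231) = 0.070091
  x_3 = 0.612231 - 0.070091×(0.612231 - 1.090000)/(0.070091 - 0.753784)
       = 0.563251
Iteration 3:
  f(0.612231) = 0.070091
  f(0.563251) = -0.006104
  x_4 = 0.563251 - (-0.006104)×(0.563251 - 0.612231)/(-0.006104 - 0.070091)
       = 0.567175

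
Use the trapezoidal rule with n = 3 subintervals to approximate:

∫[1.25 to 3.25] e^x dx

f(x) = e^x
a = 1.25, b = 3.25, n = 3
h = (b - a)/n = 0.666667

Trapezoidal rule: (h/2)[f(x₀) + 2f(x₁) + 2f(x₂) + ... + f(xₙ)]

x_0 = 1.2500, f(x_0) = 3.490343, coefficient = 1
x_1 = 1.9167, f(x_1) = 6.798260, coefficient = 2
x_2 = 2.5833, f(x_2) = 13.241202, coefficient = 2
x_3 = 3.2500, f(x_3) = 25.790340, coefficient = 1

I ≈ (0.666667/2) × 69.359606 = 23.119869
Exact value: 22.299997
Error: 0.819872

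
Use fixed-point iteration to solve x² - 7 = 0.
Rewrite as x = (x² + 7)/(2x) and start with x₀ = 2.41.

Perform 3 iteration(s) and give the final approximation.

Equation: x² - 7 = 0
Fixed-point form: x = (x² + 7)/(2x)
x₀ = 2.41

x_1 = g(2.410000) = 2.657282
x_2 = g(2.657282) = 2.645776
x_3 = g(2.645776) = 2.645751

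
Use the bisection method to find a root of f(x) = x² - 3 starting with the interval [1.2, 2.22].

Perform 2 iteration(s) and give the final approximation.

f(x) = x² - 3
Initial interval: [1.2, 2.22]

Iteration 1:
  c_1 = (1.200000 + 2.220000)/2 = 1.710000
  f(c_1) = f(1.710000) = -0.075900
  f(a) × f(c) ≥ 0, new interval: [1.710000, 2.220000]
Iteration 2:
  c_2 = (1.710000 + 2.220000)/2 = 1.965000
  f(c_2) = f(1.965000) = 0.861225
  f(a) × f(c) < 0, new interval: [1.710000, 1.965000]

After 2 iteration(s), the approximation is c_2 = 1.965000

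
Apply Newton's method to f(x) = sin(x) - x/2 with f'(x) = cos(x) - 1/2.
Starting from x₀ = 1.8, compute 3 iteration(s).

f(x) = sin(x) - x/2
f'(x) = cos(x) - 1/2
x₀ = 1.8

Newton-Raphson formula: x_{n+1} = x_n - f(x_n)/f'(x_n)

Iteration 1:
  f(1.800000) = 0.073848
  f'(1.800000) = -0.727202
  x_1 = 1.800000 - 0.073848/(-0.727202) = 1.901550
Iteration 2:
  f(1.901550) = -0.004977
  f'(1.901550) = -0.824756
  x_2 = 1.901550 - (-0.004977)/(-0.824756) = 1.895515
Iteration 3:
  f(1.895515) = -0.000017
  f'(1.895515) = -0.819042
  x_3 = 1.895515 - (-0.000017)/(-0.819042) = 1.895494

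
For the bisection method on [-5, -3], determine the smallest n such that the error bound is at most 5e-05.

We need (b-a)/2^n ≤ 5e-05
(-3 - (-5))/2^n ≤ 5e-05
2/2^n ≤ 5e-05
2^n ≥ 40000
n ≥ log₂(40000) = 15.29
n ≥ 16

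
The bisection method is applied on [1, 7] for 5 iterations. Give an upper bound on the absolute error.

Bisection error bound: |error| ≤ (b-a)/2^n
|error| ≤ (7 - 1)/2^5 = 6/2^5
|error| ≤ 0.1875000000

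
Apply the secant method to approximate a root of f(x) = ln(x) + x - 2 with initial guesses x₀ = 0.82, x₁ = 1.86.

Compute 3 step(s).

f(x) = ln(x) + x - 2
x₀ = 0.82, x₁ = 1.86

Secant formula: x_{n+1} = x_n - f(x_n)(x_n - x_{n-1})/(f(x_n) - f(x_{n-1}))

Iteration 1:
  f(0.820000) = -1.378451
  f(1.860000) = 0.480576
  x_2 = 1.860000 - 0.480576×(1.860000 - 0.820000)/(0.480576 - (-1.378451))
       = 1.591150
Iteration 2:
  f(1.860000) = 0.480576
  f(1.591150) = 0.055607
  x_3 = 1.591150 - 0.055607×(1.591150 - 1.860000)/(0.055607 - 0.480576)
       = 1.555971
Iteration 3:
  f(1.591150) = 0.055607
  f(1.555971) = -0.001929
  x_4 = 1.555971 - (-0.001929)×(1.555971 - 1.591150)/(-0.001929 - 0.055607)
       = 1.557151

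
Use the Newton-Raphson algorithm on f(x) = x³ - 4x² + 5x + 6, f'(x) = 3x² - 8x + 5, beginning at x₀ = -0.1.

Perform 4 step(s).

f(x) = x³ - 4x² + 5x + 6
f'(x) = 3x² - 8x + 5
x₀ = -0.1

Newton-Raphson formula: x_{n+1} = x_n - f(x_n)/f'(x_n)

Iteration 1:
  f(-0.100000) = 5.459000
  f'(-0.100000) = 5.830000
  x_1 = -0.100000 - 5.459000/5.830000 = -1.036364
Iteration 2:
  f(-1.036364) = -4.591122
  f'(-1.036364) = 16.513058
  x_2 = -1.036364 - (-4.591122)/16.513058 = -0.758334
Iteration 3:
  f(-0.758334) = -0.528045
  f'(-0.758334) = 12.791881
  x_3 = -0.758334 - (-0.528045)/12.791881 = -0.717054
Iteration 4:
  f(-0.717054) = -0.010622
  f'(-0.717054) = 12.278933
  x_4 = -0.717054 - (-0.010622)/12.278933 = -0.716189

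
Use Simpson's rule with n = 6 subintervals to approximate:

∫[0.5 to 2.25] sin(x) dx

f(x) = sin(x)
a = 0.5, b = 2.25, n = 6
h = (b - a)/n = 0.291667

Simpson's rule: (h/3)[f(x₀) + 4f(x₁) + 2f(x₂) + ... + f(xₙ)]

x_0 = 0.5000, f(x_0) = 0.479426, coefficient = 1
x_1 = 0.7917, f(x_1) = 0.711525, coefficient = 4
x_2 = 1.0833, f(x_2) = 0.883524, coefficient = 2
x_3 = 1.3750, f(x_3) = 0.980893, coefficient = 4
x_4 = 1.6667, f(x_4) = 0.995408, coefficient = 2
x_5 = 1.9583, f(x_5) = 0.925843, coefficient = 4
x_6 = 2.2500, f(x_6) = 0.778073, coefficient = 1

I ≈ (0.291667/3) × 15.488407 = 1.505817
Exact value: 1.505756
Error: 0.000061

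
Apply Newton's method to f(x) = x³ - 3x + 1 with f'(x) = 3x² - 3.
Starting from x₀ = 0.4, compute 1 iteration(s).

f(x) = x³ - 3x + 1
f'(x) = 3x² - 3
x₀ = 0.4

Newton-Raphson formula: x_{n+1} = x_n - f(x_n)/f'(x_n)

Iteration 1:
  f(0.400000) = -0.136000
  f'(0.400000) = -2.520000
  x_1 = 0.400000 - (-0.136000)/(-2.520000) = 0.346032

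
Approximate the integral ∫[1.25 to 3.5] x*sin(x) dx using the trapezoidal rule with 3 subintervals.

f(x) = x*sin(x)
a = 1.25, b = 3.5, n = 3
h = (b - a)/n = 0.750000

Trapezoidal rule: (h/2)[f(x₀) + 2f(x₁) + 2f(x₂) + ... + f(xₙ)]

x_0 = 1.2500, f(x_0) = 1.186231, coefficient = 1
x_1 = 2.0000, f(x_1) = 1.818595, coefficient = 2
x_2 = 2.7500, f(x_2) = 1.049568, coefficient = 2
x_3 = 3.5000, f(x_3) = -1.227741, coefficient = 1

I ≈ (0.750000/2) × 5.694815 = 2.135555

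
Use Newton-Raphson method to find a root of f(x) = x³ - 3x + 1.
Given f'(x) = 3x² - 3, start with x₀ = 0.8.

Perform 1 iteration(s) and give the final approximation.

f(x) = x³ - 3x + 1
f'(x) = 3x² - 3
x₀ = 0.8

Newton-Raphson formula: x_{n+1} = x_n - f(x_n)/f'(x_n)

Iteration 1:
  f(0.800000) = -0.888000
  f'(0.800000) = -1.080000
  x_1 = 0.800000 - (-0.888000)/(-1.080000) = -0.022222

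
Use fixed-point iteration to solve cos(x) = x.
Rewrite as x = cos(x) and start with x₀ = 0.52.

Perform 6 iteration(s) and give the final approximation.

Equation: cos(x) = x
Fixed-point form: x = cos(x)
x₀ = 0.52

x_1 = g(0.520000) = 0.867819
x_2 = g(0.867819) = 0.646492
x_3 = g(0.646492) = 0.798202
x_4 = g(0.798202) = 0.697995
x_5 = g(0.697995) = 0.766132
x_6 = g(0.766132) = 0.720598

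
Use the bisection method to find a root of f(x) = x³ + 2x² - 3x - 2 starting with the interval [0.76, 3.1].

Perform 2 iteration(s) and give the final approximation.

f(x) = x³ + 2x² - 3x - 2
Initial interval: [0.76, 3.1]

Iteration 1:
  c_1 = (0.760000 + 3.100000)/2 = 1.930000
  f(c_1) = f(1.930000) = 6.848857
  f(a) × f(c) < 0, new interval: [0.760000, 1.930000]
Iteration 2:
  c_2 = (0.760000 + 1.930000)/2 = 1.345000
  f(c_2) = f(1.345000) = 0.016189
  f(a) × f(c) < 0, new interval: [0.760000, 1.345000]

After 2 iteration(s), the approximation is c_2 = 1.345000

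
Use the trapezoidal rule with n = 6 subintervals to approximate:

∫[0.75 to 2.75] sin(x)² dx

f(x) = sin(x)²
a = 0.75, b = 2.75, n = 6
h = (b - a)/n = 0.333333

Trapezoidal rule: (h/2)[f(x₀) + 2f(x₁) + 2f(x₂) + ... + f(xₙ)]

x_0 = 0.7500, f(x_0) = 0.464631, coefficient = 1
x_1 = 1.0833, f(x_1) = 0.780615, coefficient = 2
x_2 = 1.4167, f(x_2) = 0.976432, coefficient = 2
x_3 = 1.7500, f(x_3) = 0.968228, coefficient = 2
x_4 = 2.0833, f(x_4) = 0.759518, coefficient = 2
x_5 = 2.4167, f(x_5) = 0.439675, coefficient = 2
x_6 = 2.7500, f(x_6) = 0.145665, coefficient = 1

I ≈ (0.333333/2) × 8.459232 = 1.409872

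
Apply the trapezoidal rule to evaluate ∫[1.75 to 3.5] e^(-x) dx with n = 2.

f(x) = e^(-x)
a = 1.75, b = 3.5, n = 2
h = (b - a)/n = 0.875000

Trapezoidal rule: (h/2)[f(x₀) + 2f(x₁) + 2f(x₂) + ... + f(xₙ)]

x_0 = 1.7500, f(x_0) = 0.173774, coefficient = 1
x_1 = 2.6250, f(x_1) = 0.072440, coefficient = 2
x_2 = 3.5000, f(x_2) = 0.030197, coefficient = 1

I ≈ (0.875000/2) × 0.348851 = 0.152622
Exact value: 0.143577
Error: 0.009046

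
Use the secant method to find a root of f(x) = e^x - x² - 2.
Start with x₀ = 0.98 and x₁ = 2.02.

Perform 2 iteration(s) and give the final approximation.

f(x) = e^x - x² - 2
x₀ = 0.98, x₁ = 2.02

Secant formula: x_{n+1} = x_n - f(x_n)(x_n - x_{n-1})/(f(x_n) - f(x_{n-1}))

Iteration 1:
  f(0.980000) = -0.295944
  f(2.020000) = 1.457925
  x_2 = 2.020000 - 1.457925×(2.020000 - 0.980000)/(1.457925 - (-0.295944))
       = 1.155487
Iteration 2:
  f(2.020000) = 1.457925
  f(1.155487) = -0.159580
  x_3 = 1.155487 - (-0.159580)×(1.155487 - 2.020000)/(-0.159580 - 1.457925)
       = 1.240779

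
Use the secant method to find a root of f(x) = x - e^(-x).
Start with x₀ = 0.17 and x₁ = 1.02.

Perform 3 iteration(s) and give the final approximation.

f(x) = x - e^(-x)
x₀ = 0.17, x₁ = 1.02

Secant formula: x_{n+1} = x_n - f(x_n)(x_n - x_{n-1})/(f(x_n) - f(x_{n-1}))

Iteration 1:
  f(0.170000) = -0.673665
  f(1.020000) = 0.659405
  x_2 = 1.020000 - 0.659405×(1.020000 - 0.170000)/(0.659405 - (-0.673665))
       = 0.599546
Iteration 2:
  f(1.020000) = 0.659405
  f(0.599546) = 0.050485
  x_3 = 0.599546 - 0.050485×(0.599546 - 1.020000)/(0.050485 - 0.659405)
       = 0.564686
Iteration 3:
  f(0.599546) = 0.050485
  f(0.564686) = -0.003852
  x_4 = 0.564686 - (-0.003852)×(0.564686 - 0.599546)/(-0.003852 - 0.050485)
       = 0.567158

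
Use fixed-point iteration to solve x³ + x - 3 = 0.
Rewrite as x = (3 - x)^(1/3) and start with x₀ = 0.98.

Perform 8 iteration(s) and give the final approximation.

Equation: x³ + x - 3 = 0
Fixed-point form: x = (3 - x)^(1/3)
x₀ = 0.98

x_1 = g(0.980000) = 1.264107
x_2 = g(1.264107) = 1.201824
x_3 = g(1.201824) = 1.216029
x_4 = g(1.216029) = 1.212819
x_5 = g(1.212819) = 1.213546
x_6 = g(1.213546) = 1.213381
x_7 = g(1.213381) = 1.213419
x_8 = g(1.213419) = 1.213410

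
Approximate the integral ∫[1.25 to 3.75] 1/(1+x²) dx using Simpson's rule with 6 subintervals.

f(x) = 1/(1+x²)
a = 1.25, b = 3.75, n = 6
h = (b - a)/n = 0.416667

Simpson's rule: (h/3)[f(x₀) + 4f(x₁) + 2f(x₂) + ... + f(xₙ)]

x_0 = 1.2500, f(x_0) = 0.390244, coefficient = 1
x_1 = 1.6667, f(x_1) = 0.264706, coefficient = 4
x_2 = 2.0833, f(x_2) = 0.187256, coefficient = 2
x_3 = 2.5000, f(x_3) = 0.137931, coefficient = 4
x_4 = 2.9167, f(x_4) = 0.105186, coefficient = 2
x_5 = 3.3333, f(x_5) = 0.082569, coefficient = 4
x_6 = 3.7500, f(x_6) = 0.066390, coefficient = 1

I ≈ (0.416667/3) × 2.982342 = 0.414214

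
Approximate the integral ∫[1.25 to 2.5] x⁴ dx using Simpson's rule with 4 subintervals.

f(x) = x⁴
a = 1.25, b = 2.5, n = 4
h = (b - a)/n = 0.312500

Simpson's rule: (h/3)[f(x₀) + 4f(x₁) + 2f(x₂) + ... + f(xₙ)]

x_0 = 1.2500, f(x_0) = 2.441406, coefficient = 1
x_1 = 1.5625, f(x_1) = 5.960464, coefficient = 4
x_2 = 1.8750, f(x_2) = 12.359619, coefficient = 2
x_3 = 2.1875, f(x_3) = 22.897720, coefficient = 4
x_4 = 2.5000, f(x_4) = 39.062500, coefficient = 1

I ≈ (0.312500/3) × 181.655884 = 18.922488
Exact value: 18.920898
Error: 0.001589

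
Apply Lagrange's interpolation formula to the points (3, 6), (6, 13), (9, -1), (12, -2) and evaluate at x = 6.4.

Lagrange interpolation formula:
P(x) = Σ yᵢ × Lᵢ(x)
where Lᵢ(x) = Π_{j≠i} (x - xⱼ)/(xᵢ - xⱼ)

L_0(6.4) = (6.4 - 6)/(3 - 6) × (6.4 - 9)/(3 - 9) × (6.4 - 12)/(3 - 12) = -0.035951
L_1(6.4) = (6.4 - 3)/(6 - 3) × (6.4 - 9)/(6 - 9) × (6.4 - 12)/(6 - 12) = 0.916741
L_2(6.4) = (6.4 - 3)/(9 - 3) × (6.4 - 6)/(9 - 6) × (6.4 - 12)/(9 - 12) = 0.141037
L_3(6.4) = (6.4 - 3)/(12 - 3) × (6.4 - 6)/(12 - 6) × (6.4 - 9)/(12 - 9) = -0.021827

P(6.4) = 6×L_0(6.4) + 13×L_1(6.4) + (-1)×L_2(6.4) + (-2)×L_3(6.4)
P(6.4) = 11.604543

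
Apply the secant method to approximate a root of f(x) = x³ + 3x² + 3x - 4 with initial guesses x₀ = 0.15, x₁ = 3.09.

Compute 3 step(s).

f(x) = x³ + 3x² + 3x - 4
x₀ = 0.15, x₁ = 3.09

Secant formula: x_{n+1} = x_n - f(x_n)(x_n - x_{n-1})/(f(x_n) - f(x_{n-1}))

Iteration 1:
  f(0.150000) = -3.479125
  f(3.090000) = 63.417929
  x_2 = 3.090000 - 63.417929×(3.090000 - 0.150000)/(63.417929 - (-3.479125))
       = 0.302901
Iteration 2:
  f(3.090000) = 63.417929
  f(0.302901) = -2.788259
  x_3 = 0.302901 - (-2.788259)×(0.302901 - 3.090000)/(-2.788259 - 63.417929)
       = 0.420279
Iteration 3:
  f(0.302901) = -2.788259
  f(0.420279) = -2.135023
  x_4 = 0.420279 - (-2.135023)×(0.420279 - 0.302901)/(-2.135023 - (-2.788259))
       = 0.803915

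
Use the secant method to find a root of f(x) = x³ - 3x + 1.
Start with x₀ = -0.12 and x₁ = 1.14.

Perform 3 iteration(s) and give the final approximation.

f(x) = x³ - 3x + 1
x₀ = -0.12, x₁ = 1.14

Secant formula: x_{n+1} = x_n - f(x_n)(x_n - x_{n-1})/(f(x_n) - f(x_{n-1}))

Iteration 1:
  f(-0.120000) = 1.358272
  f(1.140000) = -0.938456
  x_2 = 1.140000 - (-0.938456)×(1.140000 - (-0.120000))/(-0.938456 - 1.358272)
       = 0.625157
Iteration 2:
  f(1.140000) = -0.938456
  f(0.625157) = -0.631146
  x_3 = 0.625157 - (-0.631146)×(0.625157 - 1.140000)/(-0.631146 - (-0.938456))
       = -0.432217
Iteration 3:
  f(0.625157) = -0.631146
  f(-0.432217) = 2.215907
  x_4 = -0.432217 - 2.215907×(-0.432217 - 0.625157)/(2.215907 - (-0.631146))
       = 0.390754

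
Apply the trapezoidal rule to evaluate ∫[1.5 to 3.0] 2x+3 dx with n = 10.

f(x) = 2x+3
a = 1.5, b = 3.0, n = 10
h = (b - a)/n = 0.150000

Trapezoidal rule: (h/2)[f(x₀) + 2f(x₁) + 2f(x₂) + ... + f(xₙ)]

x_0 = 1.5000, f(x_0) = 6.000000, coefficient = 1
x_1 = 1.6500, f(x_1) = 6.300000, coefficient = 2
x_2 = 1.8000, f(x_2) = 6.600000, coefficient = 2
x_3 = 1.9500, f(x_3) = 6.900000, coefficient = 2
x_4 = 2.1000, f(x_4) = 7.200000, coefficient = 2
x_5 = 2.2500, f(x_5) = 7.500000, coefficient = 2
x_6 = 2.4000, f(x_6) = 7.800000, coefficient = 2
x_7 = 2.5500, f(x_7) = 8.100000, coefficient = 2
x_8 = 2.7000, f(x_8) = 8.400000, coefficient = 2
x_9 = 2.8500, f(x_9) = 8.700000, coefficient = 2
x_10 = 3.0000, f(x_10) = 9.000000, coefficient = 1

I ≈ (0.150000/2) × 150.000000 = 11.250000
Exact value: 11.250000
Error: 0.000000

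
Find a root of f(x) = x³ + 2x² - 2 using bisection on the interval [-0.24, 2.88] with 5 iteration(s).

f(x) = x³ + 2x² - 2
Initial interval: [-0.24, 2.88]

Iteration 1:
  c_1 = (-0.240000 + 2.880000)/2 = 1.320000
  f(c_1) = f(1.320000) = 3.784768
  f(a) × f(c) < 0, new interval: [-0.240000, 1.320000]
Iteration 2:
  c_2 = (-0.240000 + 1.320000)/2 = 0.540000
  f(c_2) = f(0.540000) = -1.259336
  f(a) × f(c) ≥ 0, new interval: [0.540000, 1.320000]
Iteration 3:
  c_3 = (0.540000 + 1.320000)/2 = 0.930000
  f(c_3) = f(0.930000) = 0.534157
  f(a) × f(c) < 0, new interval: [0.540000, 0.930000]
Iteration 4:
  c_4 = (0.540000 + 0.930000)/2 = 0.735000
  f(c_4) = f(0.735000) = -0.522485
  f(a) × f(c) ≥ 0, new interval: [0.735000, 0.930000]
Iteration 5:
  c_5 = (0.735000 + 0.930000)/2 = 0.832500
  f(c_5) = f(0.832500) = -0.036918
  f(a) × f(c) ≥ 0, new interval: [0.832500, 0.930000]

After 5 iteration(s), the approximation is c_5 = 0.832500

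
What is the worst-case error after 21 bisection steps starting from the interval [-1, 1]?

Bisection error bound: |error| ≤ (b-a)/2^n
|error| ≤ (1 - (-1))/2^21 = 2/2^21
|error| ≤ 0.0000009537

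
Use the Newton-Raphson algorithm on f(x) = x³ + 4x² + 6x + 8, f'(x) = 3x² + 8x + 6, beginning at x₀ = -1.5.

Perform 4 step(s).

f(x) = x³ + 4x² + 6x + 8
f'(x) = 3x² + 8x + 6
x₀ = -1.5

Newton-Raphson formula: x_{n+1} = x_n - f(x_n)/f'(x_n)

Iteration 1:
  f(-1.500000) = 4.625000
  f'(-1.500000) = 0.750000
  x_1 = -1.500000 - 4.625000/0.750000 = -7.666667
Iteration 2:
  f(-7.666667) = -253.518519
  f'(-7.666667) = 121.000000
  x_2 = -7.666667 - (-253.518519)/121.000000 = -5.571472
Iteration 3:
  f(-5.571472) = -74.209382
  f'(-5.571472) = 54.552132
  x_3 = -5.571472 - (-74.209382)/54.552132 = -4.211133
Iteration 4:
  f(-4.211133) = -21.010967
  f'(-4.211133) = 25.511868
  x_4 = -4.211133 - (-21.010967)/25.511868 = -3.387557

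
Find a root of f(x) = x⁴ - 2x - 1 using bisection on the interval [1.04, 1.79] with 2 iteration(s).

f(x) = x⁴ - 2x - 1
Initial interval: [1.04, 1.79]

Iteration 1:
  c_1 = (1.040000 + 1.790000)/2 = 1.415000
  f(c_1) = f(1.415000) = 0.178905
  f(a) × f(c) < 0, new interval: [1.040000, 1.415000]
Iteration 2:
  c_2 = (1.040000 + 1.415000)/2 = 1.227500
  f(c_2) = f(1.227500) = -1.184686
  f(a) × f(c) ≥ 0, new interval: [1.227500, 1.415000]

After 2 iteration(s), the approximation is c_2 = 1.227500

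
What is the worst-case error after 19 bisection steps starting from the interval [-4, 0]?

Bisection error bound: |error| ≤ (b-a)/2^n
|error| ≤ (0 - (-4))/2^19 = 4/2^19
|error| ≤ 0.0000076294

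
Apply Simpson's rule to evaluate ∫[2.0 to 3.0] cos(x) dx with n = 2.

f(x) = cos(x)
a = 2.0, b = 3.0, n = 2
h = (b - a)/n = 0.500000

Simpson's rule: (h/3)[f(x₀) + 4f(x₁) + 2f(x₂) + ... + f(xₙ)]

x_0 = 2.0000, f(x_0) = -0.416147, coefficient = 1
x_1 = 2.5000, f(x_1) = -0.801144, coefficient = 4
x_2 = 3.0000, f(x_2) = -0.989992, coefficient = 1

I ≈ (0.500000/3) × -4.610714 = -0.768452
Exact value: -0.768177
Error: 0.000275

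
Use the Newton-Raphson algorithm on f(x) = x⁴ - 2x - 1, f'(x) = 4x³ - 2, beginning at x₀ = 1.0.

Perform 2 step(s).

f(x) = x⁴ - 2x - 1
f'(x) = 4x³ - 2
x₀ = 1.0

Newton-Raphson formula: x_{n+1} = x_n - f(x_n)/f'(x_n)

Iteration 1:
  f(1.000000) = -2.000000
  f'(1.000000) = 2.000000
  x_1 = 1.000000 - (-2.000000)/2.000000 = 2.000000
Iteration 2:
  f(2.000000) = 11.000000
  f'(2.000000) = 30.000000
  x_2 = 2.000000 - 11.000000/30.000000 = 1.633333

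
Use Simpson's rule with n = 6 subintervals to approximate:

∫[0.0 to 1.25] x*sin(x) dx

f(x) = x*sin(x)
a = 0.0, b = 1.25, n = 6
h = (b - a)/n = 0.208333

Simpson's rule: (h/3)[f(x₀) + 4f(x₁) + 2f(x₂) + ... + f(xₙ)]

x_0 = 0.0000, f(x_0) = 0.000000, coefficient = 1
x_1 = 0.2083, f(x_1) = 0.043089, coefficient = 4
x_2 = 0.4167, f(x_2) = 0.168631, coefficient = 2
x_3 = 0.6250, f(x_3) = 0.365686, coefficient = 4
x_4 = 0.8333, f(x_4) = 0.616814, coefficient = 2
x_5 = 1.0417, f(x_5) = 0.899215, coefficient = 4
x_6 = 1.2500, f(x_6) = 1.186231, coefficient = 1

I ≈ (0.208333/3) × 7.989084 = 0.554797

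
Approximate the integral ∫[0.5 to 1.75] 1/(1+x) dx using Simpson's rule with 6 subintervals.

f(x) = 1/(1+x)
a = 0.5, b = 1.75, n = 6
h = (b - a)/n = 0.208333

Simpson's rule: (h/3)[f(x₀) + 4f(x₁) + 2f(x₂) + ... + f(xₙ)]

x_0 = 0.5000, f(x_0) = 0.666667, coefficient = 1
x_1 = 0.7083, f(x_1) = 0.585366, coefficient = 4
x_2 = 0.9167, f(x_2) = 0.521739, coefficient = 2
x_3 = 1.1250, f(x_3) = 0.470588, coefficient = 4
x_4 = 1.3333, f(x_4) = 0.428571, coefficient = 2
x_5 = 1.5417, f(x_5) = 0.393443, coefficient = 4
x_6 = 1.7500, f(x_6) = 0.363636, coefficient = 1

I ≈ (0.208333/3) × 8.728511 = 0.606147
Exact value: 0.606136
Error: 0.000011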